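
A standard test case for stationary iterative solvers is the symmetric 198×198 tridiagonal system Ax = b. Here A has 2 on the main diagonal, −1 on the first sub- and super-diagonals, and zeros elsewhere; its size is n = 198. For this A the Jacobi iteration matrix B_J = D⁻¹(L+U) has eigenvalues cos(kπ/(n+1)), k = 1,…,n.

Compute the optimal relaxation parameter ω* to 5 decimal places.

[ρ_J] n=198: ρ(B_J) = cos(π/(n+1)) = cos(π/199) = 0.99988.
√(1−ρ_J²) simplifies to sin(π/199) = 0.015786.
ω* = 2/(1+0.015786) = 1.96892
At ω = 1.96892 every |λ(B_ω)| = ω−1, so ρ_SOR = 0.96892.

ω* = 1.96892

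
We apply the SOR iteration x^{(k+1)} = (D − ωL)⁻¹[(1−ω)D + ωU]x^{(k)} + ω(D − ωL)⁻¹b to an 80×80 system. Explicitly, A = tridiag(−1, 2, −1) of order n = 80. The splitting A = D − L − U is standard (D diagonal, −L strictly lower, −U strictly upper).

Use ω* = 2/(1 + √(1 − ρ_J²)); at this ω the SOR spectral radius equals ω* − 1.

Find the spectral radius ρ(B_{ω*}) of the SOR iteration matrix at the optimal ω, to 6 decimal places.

ρ_SOR = 0.925344

B_J for the 80×80 system has eigenvalues cos(kπ/81); ρ_J = cos(π/81) = 0.999248.
√(1−ρ_J²) = |sin(π/81)| = 0.0387754
Young: ω* = 2/(1+√(1−ρ_J²)) = 2/(1+0.0387754) = 2/1.0387754 = 1.925344.
and ρ(B_{ω*}) = 1.925344 − 1 = 0.925344.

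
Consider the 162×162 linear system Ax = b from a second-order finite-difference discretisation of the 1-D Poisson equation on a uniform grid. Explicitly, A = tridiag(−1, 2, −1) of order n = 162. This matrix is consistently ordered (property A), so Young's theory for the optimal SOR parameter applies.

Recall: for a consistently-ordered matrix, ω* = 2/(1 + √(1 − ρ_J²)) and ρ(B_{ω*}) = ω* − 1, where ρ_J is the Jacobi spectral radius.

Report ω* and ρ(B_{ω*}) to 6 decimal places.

[ρ_J] n=162: ρ(B_J) = cos(π/(n+1)) = cos(π/163) = 0.999814.
√(1 − cos²(π/163)) = sin(π/163) ≈ 0.0192724.
ω* = 2/(1+0.0192724) = 1.962184
At ω = 1.962184 every |λ(B_ω)| = ω−1, so ρ_SOR = 0.962184.

ω* = 1.962184, ρ_SOR = 0.962184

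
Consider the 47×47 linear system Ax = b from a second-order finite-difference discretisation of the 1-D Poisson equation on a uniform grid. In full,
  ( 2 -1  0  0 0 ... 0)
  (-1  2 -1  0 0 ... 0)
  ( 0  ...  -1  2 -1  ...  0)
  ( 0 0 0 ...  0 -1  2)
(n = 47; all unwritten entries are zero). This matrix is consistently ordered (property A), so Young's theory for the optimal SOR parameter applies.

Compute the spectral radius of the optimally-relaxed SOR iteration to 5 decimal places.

ρ_SOR = 0.87722

With n=47, ρ(Jacobi) = cos(π/48) = 0.99786.
√(1 − cos²(π/48)) = sin(π/48) ≈ 0.065403.
So ω* = 2/1.065403 = 1.87722 (Young).
ρ_SOR = ω* − 1 = 1.87722 − 1 = 0.87722.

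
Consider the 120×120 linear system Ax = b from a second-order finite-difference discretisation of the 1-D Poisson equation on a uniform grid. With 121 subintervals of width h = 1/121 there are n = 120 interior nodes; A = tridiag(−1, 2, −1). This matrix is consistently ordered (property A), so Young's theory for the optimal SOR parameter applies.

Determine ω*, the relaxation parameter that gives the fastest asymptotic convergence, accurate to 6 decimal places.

B_J for the 120×120 system has eigenvalues cos(kπ/121); ρ_J = cos(π/121) = 0.999663.
root = sin(π/121) = 0.0259607  (since 1−cos² = sin²).
[ω*] 2 ÷ (1 + 0.0259607) = 2 ÷ 1.0259607 = 1.949392.
Hence ρ(B_{ω*}) = 1.949392 − 1 = 0.949392.

ω* = 1.949392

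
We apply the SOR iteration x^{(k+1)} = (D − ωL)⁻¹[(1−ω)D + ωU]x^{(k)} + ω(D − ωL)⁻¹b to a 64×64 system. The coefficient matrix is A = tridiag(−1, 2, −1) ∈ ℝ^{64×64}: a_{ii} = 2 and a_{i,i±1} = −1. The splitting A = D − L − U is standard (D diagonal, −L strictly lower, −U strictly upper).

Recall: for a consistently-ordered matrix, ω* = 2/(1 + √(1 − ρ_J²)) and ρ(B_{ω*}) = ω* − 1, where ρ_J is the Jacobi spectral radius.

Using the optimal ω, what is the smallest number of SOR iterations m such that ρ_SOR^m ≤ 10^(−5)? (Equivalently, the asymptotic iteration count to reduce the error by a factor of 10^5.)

m = 120

½·tridiag(1,0,1) at n=64: λ_k = cos(kπ/65); max |λ| at k=1 ⇒ ρ_J = cos(π/65) ≈ 0.9988322.
√(1 − cos²(π/65)) = sin(π/65) ≈ 0.0483134.
ω* = 2/(1+0.0483134) = 1.9078264
ρ(B_{ω*}) = ω*−1 = 0.9078264
Need (0.9078264)^m ≤ 10^(−5): m ≥ 5·ln10/|ln 0.9078264| = 11.5129/0.0967021 = 119.055 ⇒ m = 120.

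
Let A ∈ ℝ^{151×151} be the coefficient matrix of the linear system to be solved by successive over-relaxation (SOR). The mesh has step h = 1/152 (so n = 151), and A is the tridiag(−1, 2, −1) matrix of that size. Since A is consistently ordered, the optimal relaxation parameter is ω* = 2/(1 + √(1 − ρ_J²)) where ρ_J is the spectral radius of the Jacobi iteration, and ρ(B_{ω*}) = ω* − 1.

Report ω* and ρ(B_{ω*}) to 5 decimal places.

ω* = 1.95950, ρ_SOR = 0.95950

spectrum of D⁻¹(L+U) = {cos(kπ/152) : 1≤k≤151}; ρ_J = cos(π/152) = 0.99979.
√(1−ρ_J²) = |sin(π/152)| = 0.020667
ω* = 2/(1 + 0.020667) = 2/1.020667 = 1.95950.
At ω = 1.95950 every |λ(B_ω)| = ω−1, so ρ_SOR = 0.95950.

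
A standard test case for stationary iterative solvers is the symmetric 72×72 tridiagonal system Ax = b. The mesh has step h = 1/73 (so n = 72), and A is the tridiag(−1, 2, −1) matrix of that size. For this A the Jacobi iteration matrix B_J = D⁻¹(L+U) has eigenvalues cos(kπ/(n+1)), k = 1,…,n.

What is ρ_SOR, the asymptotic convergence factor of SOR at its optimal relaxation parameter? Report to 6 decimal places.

[ρ_J] n=72: ρ(B_J) = cos(π/(n+1)) = cos(π/73) = 0.999074.
√(1 − cos²(π/73)) = sin(π/73) ≈ 0.0430222.
ω* = 2 / (1 + 0.0430222) = 2 / 1.0430222 ≈ 1.917505.
At ω = 1.917505 every |λ(B_ω)| = ω−1, so ρ_SOR = 0.917505.

ρ_SOR = 0.917505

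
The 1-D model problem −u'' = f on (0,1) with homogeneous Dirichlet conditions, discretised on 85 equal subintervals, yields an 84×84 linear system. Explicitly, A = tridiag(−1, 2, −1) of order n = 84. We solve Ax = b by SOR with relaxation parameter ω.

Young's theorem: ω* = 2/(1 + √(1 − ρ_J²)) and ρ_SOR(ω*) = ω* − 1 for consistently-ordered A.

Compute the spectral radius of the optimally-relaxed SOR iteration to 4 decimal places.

ρ_SOR = 0.9287

spectrum of D⁻¹(L+U) = {cos(kπ/85) : 1≤k≤84}; ρ_J = cos(π/85) = 0.9993.
1 − cos²(π/85) = sin²(π/85) ⇒ √(1−ρ_J²) = sin(π/85) = 0.03695.
ω* = 2/(1 + 0.03695) = 2/1.03695 = 1.9287.
[ρ_SOR] ω* − 1 = 0.9287.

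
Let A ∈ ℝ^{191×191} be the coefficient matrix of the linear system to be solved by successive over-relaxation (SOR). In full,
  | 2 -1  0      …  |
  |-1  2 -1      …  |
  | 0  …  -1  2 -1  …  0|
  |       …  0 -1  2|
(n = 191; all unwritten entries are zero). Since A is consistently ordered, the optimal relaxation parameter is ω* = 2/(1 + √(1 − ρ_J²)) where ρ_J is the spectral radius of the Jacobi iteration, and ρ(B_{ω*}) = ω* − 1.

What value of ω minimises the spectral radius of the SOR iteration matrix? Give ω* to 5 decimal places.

n=191: λ(B_J) = 1 − λ(A)/2 = cos(kπ/192); k=1 gives ρ_J = 0.99987.
1 − cos²(π/192) = sin²(π/192) ⇒ √(1−ρ_J²) = sin(π/192) = 0.016362.
Young: ω* = 2/(1+√(1−ρ_J²)) = 2/(1+0.016362) = 2/1.016362 = 1.96780.
At ω = 1.96780 every |λ(B_ω)| = ω−1, so ρ_SOR = 0.96780.

ω* = 1.96780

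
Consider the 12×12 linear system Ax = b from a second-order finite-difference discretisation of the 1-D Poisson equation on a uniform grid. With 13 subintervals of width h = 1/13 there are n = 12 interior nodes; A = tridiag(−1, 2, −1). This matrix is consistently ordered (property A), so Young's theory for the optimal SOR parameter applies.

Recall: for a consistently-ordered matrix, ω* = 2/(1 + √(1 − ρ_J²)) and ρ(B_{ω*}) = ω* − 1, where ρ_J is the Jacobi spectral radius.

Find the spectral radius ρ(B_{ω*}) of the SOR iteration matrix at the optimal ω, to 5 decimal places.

ρ_SOR = 0.61379

ρ_J = max_k |cos(kπ/13)| = cos(π/13) = 0.97094
√(1−ρ_J²) = |sin(π/13)| = 0.239316
ω* = 2/(1+0.239316) = 1.61379
ρ(B_{ω*}) = ω*−1 = 0.61379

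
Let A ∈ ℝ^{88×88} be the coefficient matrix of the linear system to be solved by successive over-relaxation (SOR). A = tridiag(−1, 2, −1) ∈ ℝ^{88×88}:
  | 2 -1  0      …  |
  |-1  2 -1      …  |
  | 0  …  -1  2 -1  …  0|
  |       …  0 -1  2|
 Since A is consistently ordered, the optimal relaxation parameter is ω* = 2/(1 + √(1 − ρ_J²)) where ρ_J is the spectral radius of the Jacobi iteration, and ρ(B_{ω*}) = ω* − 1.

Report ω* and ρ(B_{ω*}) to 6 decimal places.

ω* = 1.931823, ρ_SOR = 0.931823

n=88: λ(B_J) = 1 − λ(A)/2 = cos(kπ/89); k=1 gives ρ_J = 0.999377.
√(1−ρ_J²) simplifies to sin(π/89) = 0.0352915.
Then 2/(1+√(1−ρ_J²)) = 2/(1+0.0352915); ω* = 2/1.0352915 = 1.931823.
At ω = 1.931823 every |λ(B_ω)| = ω−1, so ρ_SOR = 0.931823.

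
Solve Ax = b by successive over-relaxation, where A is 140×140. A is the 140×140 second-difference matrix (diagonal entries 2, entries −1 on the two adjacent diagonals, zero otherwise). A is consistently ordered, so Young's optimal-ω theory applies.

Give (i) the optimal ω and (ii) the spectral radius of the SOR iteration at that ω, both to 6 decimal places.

ρ_J = max_k |cos(kπ/141)| = cos(π/141) = 0.999752
root = sin(π/141) = 0.0222790  (since 1−cos² = sin²).
ω* = 2/(1 + 0.0222790) = 2/1.0222790 = 1.956413.
ρ(B_{ω*}) = ω*−1 = 0.956413

ω* = 1.956413, ρ_SOR = 0.956413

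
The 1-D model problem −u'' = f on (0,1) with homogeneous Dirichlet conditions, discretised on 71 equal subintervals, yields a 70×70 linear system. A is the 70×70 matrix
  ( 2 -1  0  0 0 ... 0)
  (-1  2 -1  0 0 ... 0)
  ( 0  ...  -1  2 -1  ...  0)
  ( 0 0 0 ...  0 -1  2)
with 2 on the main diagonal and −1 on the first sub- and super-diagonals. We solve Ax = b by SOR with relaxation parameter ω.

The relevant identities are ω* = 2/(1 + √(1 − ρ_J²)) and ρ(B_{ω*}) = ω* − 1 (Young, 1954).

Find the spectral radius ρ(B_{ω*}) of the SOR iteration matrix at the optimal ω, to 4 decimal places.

ρ_J = max_k |cos(kπ/71)| = cos(π/71) = 0.9990
√(1−ρ_J²) simplifies to sin(π/71) = 0.04423.
[ω*] 2 ÷ (1 + 0.04423) = 2 ÷ 1.04423 = 1.9153.
ρ(B_{ω*}) = ω*−1 = 0.9153

ρ_SOR = 0.9153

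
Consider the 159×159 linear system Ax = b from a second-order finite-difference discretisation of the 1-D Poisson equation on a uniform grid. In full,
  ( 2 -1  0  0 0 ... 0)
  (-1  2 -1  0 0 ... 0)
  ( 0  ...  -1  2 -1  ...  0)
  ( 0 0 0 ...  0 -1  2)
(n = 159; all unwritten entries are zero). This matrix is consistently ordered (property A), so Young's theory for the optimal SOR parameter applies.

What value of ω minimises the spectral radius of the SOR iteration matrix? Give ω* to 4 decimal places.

ω* = 1.9615

½·tridiag(1,0,1) at n=159: λ_k = cos(kπ/160); max |λ| at k=1 ⇒ ρ_J = cos(π/160) ≈ 0.9998.
√(1−ρ_J²) = |sin(π/160)| = 0.01963
ω* = 2/(1 + 0.01963) = 2/1.01963 = 1.9615.
[ρ_SOR] ω* − 1 = 0.9615.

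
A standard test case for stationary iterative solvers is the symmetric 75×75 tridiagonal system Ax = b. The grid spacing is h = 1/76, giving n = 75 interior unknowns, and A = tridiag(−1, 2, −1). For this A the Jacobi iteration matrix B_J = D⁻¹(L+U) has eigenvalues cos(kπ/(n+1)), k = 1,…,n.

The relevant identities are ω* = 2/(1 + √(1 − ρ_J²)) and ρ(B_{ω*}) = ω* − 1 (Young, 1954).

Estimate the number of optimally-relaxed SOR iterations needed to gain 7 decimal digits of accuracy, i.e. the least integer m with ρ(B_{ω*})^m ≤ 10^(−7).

m = 195

B_J for the 75×75 system has eigenvalues cos(kπ/76); ρ_J = cos(π/76) = 0.9991458.
√(1 − cos²(π/76)) = sin(π/76) ≈ 0.0413250.
Young: ω* = 2/(1+√(1−ρ_J²)) = 2/(1+0.0413250) = 2/1.0413250 = 1.9206300.
and ρ(B_{ω*}) = 1.9206300 − 1 = 0.9206300.
ρ_SOR^m ≤ 10^(−7) ⇔ m ≥ 7·ln10/(−ln 0.9206300) = 16.1181/0.0826971 = 194.905; m = ⌈194.905⌉ = 195.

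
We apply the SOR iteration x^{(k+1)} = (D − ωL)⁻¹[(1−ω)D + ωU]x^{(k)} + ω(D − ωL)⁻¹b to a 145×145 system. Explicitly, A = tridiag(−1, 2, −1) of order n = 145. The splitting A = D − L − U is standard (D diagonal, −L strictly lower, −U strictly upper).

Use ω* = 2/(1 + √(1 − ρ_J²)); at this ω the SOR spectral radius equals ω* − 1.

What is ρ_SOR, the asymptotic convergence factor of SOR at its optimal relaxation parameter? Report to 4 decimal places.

With n=145, ρ(Jacobi) = cos(π/146) = 0.9998.
√(1 − cos²(π/146)) = sin(π/146) ≈ 0.02152.
Then 2/(1+√(1−ρ_J²)) = 2/(1+0.02152); ω* = 2/1.02152 = 1.9579.
and ρ(B_{ω*}) = 1.9579 − 1 = 0.9579.

ρ_SOR = 0.9579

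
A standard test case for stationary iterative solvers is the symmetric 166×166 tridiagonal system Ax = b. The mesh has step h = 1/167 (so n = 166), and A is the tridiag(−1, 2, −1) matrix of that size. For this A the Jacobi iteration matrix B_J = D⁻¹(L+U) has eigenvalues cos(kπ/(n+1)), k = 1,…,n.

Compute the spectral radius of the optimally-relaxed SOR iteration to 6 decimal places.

With n=166, ρ(Jacobi) = cos(π/167) = 0.999823.
√(1−ρ_J²) simplifies to sin(π/167) = 0.0188108.
ω* = 2/(1+0.0188108) = 1.963073
ρ_SOR = ω* − 1 ≈ 0.963073.

ρ_SOR = 0.963073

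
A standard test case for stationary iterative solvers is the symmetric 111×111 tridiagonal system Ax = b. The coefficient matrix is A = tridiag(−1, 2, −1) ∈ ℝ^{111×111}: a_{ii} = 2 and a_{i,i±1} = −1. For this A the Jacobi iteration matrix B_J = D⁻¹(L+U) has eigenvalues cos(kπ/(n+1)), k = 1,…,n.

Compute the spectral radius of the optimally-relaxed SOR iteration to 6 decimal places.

[ρ_J] n=111: ρ(B_J) = cos(π/(n+1)) = cos(π/112) = 0.999607.
root = sin(π/112) = 0.0280463  (since 1−cos² = sin²).
[ω*] 2 ÷ (1 + 0.0280463) = 2 ÷ 1.0280463 = 1.945438.
ρ_SOR = ω* − 1 ≈ 0.945438.

ρ_SOR = 0.945438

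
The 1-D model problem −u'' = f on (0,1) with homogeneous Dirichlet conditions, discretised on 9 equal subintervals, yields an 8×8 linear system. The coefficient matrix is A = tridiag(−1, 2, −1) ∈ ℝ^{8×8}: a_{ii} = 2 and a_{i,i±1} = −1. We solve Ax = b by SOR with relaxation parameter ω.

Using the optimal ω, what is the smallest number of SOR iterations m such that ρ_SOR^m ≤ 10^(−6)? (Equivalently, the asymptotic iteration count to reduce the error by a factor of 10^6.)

m = 20

spectrum of D⁻¹(L+U) = {cos(kπ/9) : 1≤k≤8}; ρ_J = cos(π/9) = 0.9396926.
1 − cos²(π/9) = sin²(π/9) ⇒ √(1−ρ_J²) = sin(π/9) = 0.3420201.
ω* = 2 / (1 + 0.3420201) = 2 / 1.3420201 ≈ 1.4902906.
ρ_SOR = ω* − 1 ≈ 0.4902906.
For 6 digits: m = 6·ln10 / (−ln 0.4902906) = 13.8155/0.712757 = 19.383; round up → m = 20.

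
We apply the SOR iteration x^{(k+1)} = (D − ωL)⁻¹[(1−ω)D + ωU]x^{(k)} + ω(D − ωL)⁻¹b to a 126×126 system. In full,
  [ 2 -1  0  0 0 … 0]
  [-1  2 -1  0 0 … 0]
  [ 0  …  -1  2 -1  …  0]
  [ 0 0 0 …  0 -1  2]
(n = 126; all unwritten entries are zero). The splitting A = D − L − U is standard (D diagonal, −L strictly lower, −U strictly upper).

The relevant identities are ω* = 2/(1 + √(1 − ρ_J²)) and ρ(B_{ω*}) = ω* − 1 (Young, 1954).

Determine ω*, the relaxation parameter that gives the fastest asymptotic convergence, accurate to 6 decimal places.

ω* = 1.951725

½·tridiag(1,0,1) at n=126: λ_k = cos(kπ/127); max |λ| at k=1 ⇒ ρ_J = cos(π/127) ≈ 0.999694.
1 − cos²(π/127) = sin²(π/127) ⇒ √(1−ρ_J²) = sin(π/127) = 0.0247344.
ω* = 2 / (1 + 0.0247344) = 2 / 1.0247344 ≈ 1.951725.
ρ_SOR = ω* − 1 = 1.951725 − 1 = 0.951725.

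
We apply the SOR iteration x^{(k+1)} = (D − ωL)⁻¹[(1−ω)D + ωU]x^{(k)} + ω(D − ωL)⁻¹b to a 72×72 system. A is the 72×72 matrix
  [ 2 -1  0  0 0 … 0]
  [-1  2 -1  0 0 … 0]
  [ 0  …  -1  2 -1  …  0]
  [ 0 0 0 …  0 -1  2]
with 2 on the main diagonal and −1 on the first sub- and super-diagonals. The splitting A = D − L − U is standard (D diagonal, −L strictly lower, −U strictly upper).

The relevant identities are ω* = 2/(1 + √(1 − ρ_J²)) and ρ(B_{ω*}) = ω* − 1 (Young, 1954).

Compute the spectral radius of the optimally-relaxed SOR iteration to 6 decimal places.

ρ_SOR = 0.917505

spectrum of D⁻¹(L+U) = {cos(kπ/73) : 1≤k≤72}; ρ_J = cos(π/73) = 0.999074.
root = sin(π/73) = 0.0430222  (since 1−cos² = sin²).
ω* = 2 / (1 + 0.0430222) = 2 / 1.0430222 ≈ 1.917505.
and ρ(B_{ω*}) = 1.917505 − 1 = 0.917505.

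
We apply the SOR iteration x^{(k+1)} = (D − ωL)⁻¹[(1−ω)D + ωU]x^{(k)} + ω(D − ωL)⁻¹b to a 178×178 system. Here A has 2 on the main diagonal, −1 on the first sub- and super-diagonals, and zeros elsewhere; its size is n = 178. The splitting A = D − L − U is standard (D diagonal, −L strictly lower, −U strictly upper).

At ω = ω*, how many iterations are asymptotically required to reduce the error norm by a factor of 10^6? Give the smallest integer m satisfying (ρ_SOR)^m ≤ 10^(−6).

[ρ_J] n=178: ρ(B_J) = cos(π/(n+1)) = cos(π/179) = 0.9998460.
root = sin(π/179) = 0.0175499  (since 1−cos² = sin²).
[ω*] 2 ÷ (1 + 0.0175499) = 2 ÷ 1.0175499 = 1.9655056.
At ω = 1.9655056 every |λ(B_ω)| = ω−1, so ρ_SOR = 0.9655056.
Need (0.9655056)^m ≤ 10^(−6): m ≥ 6·ln10/|ln 0.9655056| = 13.8155/0.0351034 = 393.566 ⇒ m = 394.

m = 394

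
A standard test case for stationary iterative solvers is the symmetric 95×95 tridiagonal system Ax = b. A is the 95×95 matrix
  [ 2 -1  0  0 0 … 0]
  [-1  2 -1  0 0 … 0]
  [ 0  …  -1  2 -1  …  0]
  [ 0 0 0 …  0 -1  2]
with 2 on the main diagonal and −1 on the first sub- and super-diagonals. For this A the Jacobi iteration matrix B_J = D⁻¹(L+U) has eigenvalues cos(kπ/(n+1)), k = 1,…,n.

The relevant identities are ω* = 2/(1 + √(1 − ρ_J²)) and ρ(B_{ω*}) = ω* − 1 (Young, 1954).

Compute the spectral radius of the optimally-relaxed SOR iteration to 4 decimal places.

ρ_J = max_k |cos(kπ/96)| = cos(π/96) = 0.9995
√(1−ρ_J²) simplifies to sin(π/96) = 0.03272.
ω* = 2/(1+0.03272) = 1.9366
[ρ_SOR] ω* − 1 = 0.9366.

ρ_SOR = 0.9366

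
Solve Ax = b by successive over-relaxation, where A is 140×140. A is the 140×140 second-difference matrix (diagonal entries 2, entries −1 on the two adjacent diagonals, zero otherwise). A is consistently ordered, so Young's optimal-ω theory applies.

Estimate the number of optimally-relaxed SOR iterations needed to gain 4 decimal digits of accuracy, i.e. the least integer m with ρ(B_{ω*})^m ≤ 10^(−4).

m = 207

With n=140, ρ(Jacobi) = cos(π/141) = 0.9997518.
√(1−ρ_J²) simplifies to sin(π/141) = 0.0222790.
ω* = 2 / (1 + 0.0222790) = 2 / 1.0222790 ≈ 1.9564131.
Hence ρ(B_{ω*}) = 1.9564131 − 1 = 0.9564131.
(0.9564131)^m ≤ 10^{−4}  ⇒  m·ln(0.9564131) ≤ −4·ln10  ⇒  m ≥ 206.671  ⇒  m = 207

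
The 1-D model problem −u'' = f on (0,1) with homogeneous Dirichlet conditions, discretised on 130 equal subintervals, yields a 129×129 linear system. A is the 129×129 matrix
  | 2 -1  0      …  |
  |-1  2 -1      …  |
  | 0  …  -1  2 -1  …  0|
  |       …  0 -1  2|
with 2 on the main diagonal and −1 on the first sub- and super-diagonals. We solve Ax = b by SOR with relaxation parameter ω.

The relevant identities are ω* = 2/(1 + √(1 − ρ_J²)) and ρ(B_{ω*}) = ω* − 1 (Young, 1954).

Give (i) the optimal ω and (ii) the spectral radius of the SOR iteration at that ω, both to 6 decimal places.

ω* = 1.952813, ρ_SOR = 0.952813

With n=129, ρ(Jacobi) = cos(π/130) = 0.999708.
root = sin(π/130) = 0.0241637  (since 1−cos² = sin²).
ω* = 2/(1+0.0241637) = 1.952813
ρ(B_{ω*}) = ω*−1 = 0.952813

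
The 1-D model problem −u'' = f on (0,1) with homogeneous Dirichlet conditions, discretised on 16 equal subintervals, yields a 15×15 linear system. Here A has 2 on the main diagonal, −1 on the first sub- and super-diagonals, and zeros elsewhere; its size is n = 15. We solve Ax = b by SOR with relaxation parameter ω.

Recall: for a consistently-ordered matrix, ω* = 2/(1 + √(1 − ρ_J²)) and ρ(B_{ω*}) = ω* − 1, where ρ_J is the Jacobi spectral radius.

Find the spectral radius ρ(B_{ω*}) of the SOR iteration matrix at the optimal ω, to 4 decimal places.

ρ_SOR = 0.6735

½·tridiag(1,0,1) at n=15: λ_k = cos(kπ/16); max |λ| at k=1 ⇒ ρ_J = cos(π/16) ≈ 0.9808.
root = sin(π/16) = 0.19509  (since 1−cos² = sin²).
ω* = 2/(1+0.19509) = 1.6735
ρ(B_{ω*}) = ω*−1 = 0.6735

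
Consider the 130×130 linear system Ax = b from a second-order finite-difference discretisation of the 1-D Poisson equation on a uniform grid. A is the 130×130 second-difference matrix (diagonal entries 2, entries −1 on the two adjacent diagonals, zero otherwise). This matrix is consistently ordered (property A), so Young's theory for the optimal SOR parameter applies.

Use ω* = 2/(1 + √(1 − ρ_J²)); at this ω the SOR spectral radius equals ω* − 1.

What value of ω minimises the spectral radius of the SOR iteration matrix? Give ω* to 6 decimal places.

ω* = 1.953164

½·tridiag(1,0,1) at n=130: λ_k = cos(kπ/131); max |λ| at k=1 ⇒ ρ_J = cos(π/131) ≈ 0.999712.
1 − cos²(π/131) = sin²(π/131) ⇒ √(1−ρ_J²) = sin(π/131) = 0.0239793.
ω* = 2/(1 + 0.0239793) = 2/1.0239793 = 1.953164.
ρ(B_{ω*}) = ω*−1 = 0.953164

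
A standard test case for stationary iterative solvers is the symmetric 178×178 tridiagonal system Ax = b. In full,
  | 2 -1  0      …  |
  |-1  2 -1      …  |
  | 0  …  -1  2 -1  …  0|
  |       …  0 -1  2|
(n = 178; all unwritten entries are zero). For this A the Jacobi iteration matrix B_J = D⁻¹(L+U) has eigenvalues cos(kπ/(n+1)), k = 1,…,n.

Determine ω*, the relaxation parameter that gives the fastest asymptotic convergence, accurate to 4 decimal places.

ω* = 1.9655

With n=178, ρ(Jacobi) = cos(π/179) = 0.9998.
√(1−ρ_J²) = |sin(π/179)| = 0.01755
ω* = 2/(1 + 0.01755) = 2/1.01755 = 1.9655.
ρ(B_{ω*}) = ω*−1 = 0.9655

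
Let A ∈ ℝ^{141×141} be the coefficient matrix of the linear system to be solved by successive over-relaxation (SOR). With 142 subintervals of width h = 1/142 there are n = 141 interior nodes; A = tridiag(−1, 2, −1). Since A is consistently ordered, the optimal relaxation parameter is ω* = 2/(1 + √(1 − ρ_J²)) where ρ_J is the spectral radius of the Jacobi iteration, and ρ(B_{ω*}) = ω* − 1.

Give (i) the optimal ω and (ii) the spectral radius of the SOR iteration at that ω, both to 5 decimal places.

B_J for the 141×141 system has eigenvalues cos(kπ/142); ρ_J = cos(π/142) = 0.99976.
1 − cos²(π/142) = sin²(π/142) ⇒ √(1−ρ_J²) = sin(π/142) = 0.022122.
[ω*] 2 ÷ (1 + 0.022122) = 2 ÷ 1.022122 = 1.95671.
ρ_SOR = ω* − 1 ≈ 0.95671.

ω* = 1.95671, ρ_SOR = 0.95671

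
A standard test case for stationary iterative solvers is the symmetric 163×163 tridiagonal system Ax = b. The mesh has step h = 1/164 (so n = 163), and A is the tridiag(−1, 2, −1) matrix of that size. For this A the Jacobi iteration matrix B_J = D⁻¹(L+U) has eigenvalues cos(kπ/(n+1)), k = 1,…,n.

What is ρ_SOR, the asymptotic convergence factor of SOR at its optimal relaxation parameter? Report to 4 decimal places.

ρ_SOR = 0.9624

[ρ_J] n=163: ρ(B_J) = cos(π/(n+1)) = cos(π/164) = 0.9998.
√(1−ρ_J²) simplifies to sin(π/164) = 0.01915.
Young: ω* = 2/(1+√(1−ρ_J²)) = 2/(1+0.01915) = 2/1.01915 = 1.9624.
ρ(B_{ω*}) = ω*−1 = 0.9624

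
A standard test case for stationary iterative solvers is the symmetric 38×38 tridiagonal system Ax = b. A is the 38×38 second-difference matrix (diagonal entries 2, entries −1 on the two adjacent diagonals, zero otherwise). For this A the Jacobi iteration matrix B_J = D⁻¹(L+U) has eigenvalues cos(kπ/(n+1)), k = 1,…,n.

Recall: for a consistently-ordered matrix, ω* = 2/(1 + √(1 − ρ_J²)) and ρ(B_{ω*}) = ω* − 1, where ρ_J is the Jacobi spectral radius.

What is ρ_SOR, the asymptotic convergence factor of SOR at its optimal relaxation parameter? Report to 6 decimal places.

ρ_SOR = 0.851052

ρ_J = max_k |cos(kπ/39)| = cos(π/39) = 0.996757
√(1−ρ_J²) simplifies to sin(π/39) = 0.0804666.
ω* = 2 / (1 + 0.0804666) = 2 / 1.0804666 ≈ 1.851052.
At ω = 1.851052 every |λ(B_ω)| = ω−1, so ρ_SOR = 0.851052.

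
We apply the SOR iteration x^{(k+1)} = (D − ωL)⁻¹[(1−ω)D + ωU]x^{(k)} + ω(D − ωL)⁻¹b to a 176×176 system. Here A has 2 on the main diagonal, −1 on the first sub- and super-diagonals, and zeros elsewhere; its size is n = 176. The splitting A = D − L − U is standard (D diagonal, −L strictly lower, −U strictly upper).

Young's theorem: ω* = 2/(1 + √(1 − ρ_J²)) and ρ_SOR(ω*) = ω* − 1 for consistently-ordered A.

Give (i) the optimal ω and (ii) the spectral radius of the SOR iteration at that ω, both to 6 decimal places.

½·tridiag(1,0,1) at n=176: λ_k = cos(kπ/177); max |λ| at k=1 ⇒ ρ_J = cos(π/177) ≈ 0.999842.
1 − cos²(π/177) = sin²(π/177) ⇒ √(1−ρ_J²) = sin(π/177) = 0.0177482.
So ω* = 2/1.0177482 = 1.965123 (Young).
Hence ρ(B_{ω*}) = 1.965123 − 1 = 0.965123.

ω* = 1.965123, ρ_SOR = 0.965123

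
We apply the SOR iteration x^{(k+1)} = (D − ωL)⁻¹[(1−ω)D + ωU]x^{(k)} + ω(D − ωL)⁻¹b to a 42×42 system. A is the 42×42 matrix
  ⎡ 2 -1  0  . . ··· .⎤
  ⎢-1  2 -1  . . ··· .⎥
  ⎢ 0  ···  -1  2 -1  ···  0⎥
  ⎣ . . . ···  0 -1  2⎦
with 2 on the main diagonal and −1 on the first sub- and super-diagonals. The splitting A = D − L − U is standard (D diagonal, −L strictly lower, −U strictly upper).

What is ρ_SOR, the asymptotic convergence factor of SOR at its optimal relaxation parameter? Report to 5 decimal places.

spectrum of D⁻¹(L+U) = {cos(kπ/43) : 1≤k≤42}; ρ_J = cos(π/43) = 0.99733.
root = sin(π/43) = 0.072995  (since 1−cos² = sin²).
Young: ω* = 2/(1+√(1−ρ_J²)) = 2/(1+0.072995) = 2/1.072995 = 1.86394.
Hence ρ(B_{ω*}) = 1.86394 − 1 = 0.86394.

ρ_SOR = 0.86394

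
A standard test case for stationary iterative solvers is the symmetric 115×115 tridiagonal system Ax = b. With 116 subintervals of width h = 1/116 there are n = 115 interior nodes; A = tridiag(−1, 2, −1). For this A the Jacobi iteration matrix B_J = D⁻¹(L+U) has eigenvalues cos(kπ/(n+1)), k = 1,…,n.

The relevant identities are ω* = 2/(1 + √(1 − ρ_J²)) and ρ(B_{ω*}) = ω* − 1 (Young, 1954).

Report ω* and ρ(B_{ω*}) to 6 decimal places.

[ρ_J] n=115: ρ(B_J) = cos(π/(n+1)) = cos(π/116) = 0.999633.
root = sin(π/116) = 0.0270794  (since 1−cos² = sin²).
ω* = 2 / (1 + 0.0270794) = 2 / 1.0270794 ≈ 1.947269.
ρ_SOR = ω* − 1 = 1.947269 − 1 = 0.947269.

ω* = 1.947269, ρ_SOR = 0.947269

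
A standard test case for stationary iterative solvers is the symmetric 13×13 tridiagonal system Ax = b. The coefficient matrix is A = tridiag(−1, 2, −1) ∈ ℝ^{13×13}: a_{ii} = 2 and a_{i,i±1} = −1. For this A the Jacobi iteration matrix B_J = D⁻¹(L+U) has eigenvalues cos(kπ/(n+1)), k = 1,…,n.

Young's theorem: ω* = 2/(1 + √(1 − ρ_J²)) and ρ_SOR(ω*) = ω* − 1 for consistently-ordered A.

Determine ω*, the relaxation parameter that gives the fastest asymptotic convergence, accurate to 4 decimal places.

ω* = 1.6360

ρ_J = max_k |cos(kπ/14)| = cos(π/14) = 0.9749
root = sin(π/14) = 0.22252  (since 1−cos² = sin²).
Young: ω* = 2/(1+√(1−ρ_J²)) = 2/(1+0.22252) = 2/1.22252 = 1.6360.
[ρ_SOR] ω* − 1 = 0.6360.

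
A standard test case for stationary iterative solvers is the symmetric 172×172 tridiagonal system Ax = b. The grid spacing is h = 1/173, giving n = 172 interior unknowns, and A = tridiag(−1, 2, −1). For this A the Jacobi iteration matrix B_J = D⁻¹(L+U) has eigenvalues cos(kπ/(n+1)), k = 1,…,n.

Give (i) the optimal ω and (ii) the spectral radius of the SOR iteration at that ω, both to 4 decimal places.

[ρ_J] n=172: ρ(B_J) = cos(π/(n+1)) = cos(π/173) = 0.9998.
√(1−ρ_J²) simplifies to sin(π/173) = 0.01816.
[ω*] 2 ÷ (1 + 0.01816) = 2 ÷ 1.01816 = 1.9643.
ρ(B_{ω*}) = ω*−1 = 0.9643

ω* = 1.9643, ρ_SOR = 0.9643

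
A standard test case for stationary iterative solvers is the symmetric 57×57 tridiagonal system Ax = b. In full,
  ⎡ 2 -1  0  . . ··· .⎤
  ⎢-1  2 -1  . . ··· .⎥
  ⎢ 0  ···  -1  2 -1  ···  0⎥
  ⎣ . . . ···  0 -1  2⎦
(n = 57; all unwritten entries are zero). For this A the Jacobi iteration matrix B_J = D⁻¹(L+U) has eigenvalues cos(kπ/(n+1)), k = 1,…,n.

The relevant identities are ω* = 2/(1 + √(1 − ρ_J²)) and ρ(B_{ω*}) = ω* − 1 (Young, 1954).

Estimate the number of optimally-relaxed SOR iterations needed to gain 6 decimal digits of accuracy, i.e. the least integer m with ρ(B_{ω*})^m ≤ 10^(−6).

B_J for the 57×57 system has eigenvalues cos(kπ/58); ρ_J = cos(π/58) = 0.9985334.
root = sin(π/58) = 0.0541389  (since 1−cos² = sin²).
Then 2/(1+√(1−ρ_J²)) = 2/(1+0.0541389); ω* = 2/1.0541389 = 1.8972832.
and ρ(B_{ω*}) = 1.8972832 − 1 = 0.8972832.
m ≥ 6·ln10 / (−ln 0.8972832) = 127.468; smallest integer m = 128.

m = 128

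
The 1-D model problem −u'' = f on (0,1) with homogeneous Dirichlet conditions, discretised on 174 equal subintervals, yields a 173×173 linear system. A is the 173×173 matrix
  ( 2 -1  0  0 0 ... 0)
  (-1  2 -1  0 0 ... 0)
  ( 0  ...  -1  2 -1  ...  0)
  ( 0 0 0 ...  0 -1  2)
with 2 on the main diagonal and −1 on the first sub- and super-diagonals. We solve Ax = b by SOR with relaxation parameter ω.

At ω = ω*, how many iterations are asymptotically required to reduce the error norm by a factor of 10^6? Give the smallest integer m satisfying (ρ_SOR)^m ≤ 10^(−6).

n=173: λ(B_J) = 1 − λ(A)/2 = cos(kπ/174); k=1 gives ρ_J = 0.9998370.
√(1−ρ_J²) simplifies to sin(π/174) = 0.0180541.
So ω* = 2/1.0180541 = 1.9645321 (Young).
[ρ_SOR] ω* − 1 = 0.9645321.
(0.9645321)^m ≤ 10^{−6}  ⇒  m·ln(0.9645321) ≤ −6·ln10  ⇒  m ≥ 382.572  ⇒  m = 383

m = 383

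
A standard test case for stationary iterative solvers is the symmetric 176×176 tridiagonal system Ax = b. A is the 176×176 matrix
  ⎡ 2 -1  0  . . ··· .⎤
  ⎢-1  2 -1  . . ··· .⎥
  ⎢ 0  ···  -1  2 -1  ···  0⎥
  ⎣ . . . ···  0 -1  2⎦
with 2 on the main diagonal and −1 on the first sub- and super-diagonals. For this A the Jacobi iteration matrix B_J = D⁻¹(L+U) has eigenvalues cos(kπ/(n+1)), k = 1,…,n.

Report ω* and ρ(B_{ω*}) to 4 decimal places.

With n=176, ρ(Jacobi) = cos(π/177) = 0.9998.
√(1 − cos²(π/177)) = sin(π/177) ≈ 0.01775.
ω* = 2/(1+0.01775) = 1.9651
ρ_SOR = ω* − 1 ≈ 0.9651.

ω* = 1.9651, ρ_SOR = 0.9651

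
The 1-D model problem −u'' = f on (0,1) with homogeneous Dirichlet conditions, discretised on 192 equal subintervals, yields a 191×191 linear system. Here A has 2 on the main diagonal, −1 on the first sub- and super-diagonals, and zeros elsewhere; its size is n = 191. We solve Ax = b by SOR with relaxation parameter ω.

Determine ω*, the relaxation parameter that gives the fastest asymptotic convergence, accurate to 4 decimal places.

spectrum of D⁻¹(L+U) = {cos(kπ/192) : 1≤k≤191}; ρ_J = cos(π/192) = 0.9999.
1 − cos²(π/192) = sin²(π/192) ⇒ √(1−ρ_J²) = sin(π/192) = 0.01636.
ω* = 2 / (1 + 0.01636) = 2 / 1.01636 ≈ 1.9678.
Hence ρ(B_{ω*}) = 1.9678 − 1 = 0.9678.

ω* = 1.9678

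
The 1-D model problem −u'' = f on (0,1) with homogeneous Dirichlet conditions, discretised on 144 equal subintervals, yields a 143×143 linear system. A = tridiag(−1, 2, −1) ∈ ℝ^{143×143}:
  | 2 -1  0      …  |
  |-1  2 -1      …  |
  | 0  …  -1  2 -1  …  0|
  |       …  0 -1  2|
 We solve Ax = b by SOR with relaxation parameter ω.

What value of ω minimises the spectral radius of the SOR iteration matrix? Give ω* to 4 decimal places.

B_J for the 143×143 system has eigenvalues cos(kπ/144); ρ_J = cos(π/144) = 0.9998.
√(1 − cos²(π/144)) = sin(π/144) ≈ 0.02181.
ω* = 2/(1 + 0.02181) = 2/1.02181 = 1.9573.
Hence ρ(B_{ω*}) = 1.9573 − 1 = 0.9573.

ω* = 1.9573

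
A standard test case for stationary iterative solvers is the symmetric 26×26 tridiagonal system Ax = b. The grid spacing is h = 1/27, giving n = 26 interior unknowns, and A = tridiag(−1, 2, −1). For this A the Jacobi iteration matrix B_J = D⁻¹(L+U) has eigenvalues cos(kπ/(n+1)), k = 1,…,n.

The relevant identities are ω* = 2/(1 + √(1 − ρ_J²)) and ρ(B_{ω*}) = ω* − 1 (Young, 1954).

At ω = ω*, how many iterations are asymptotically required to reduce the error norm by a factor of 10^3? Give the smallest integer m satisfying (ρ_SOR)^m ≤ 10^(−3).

m = 30

½·tridiag(1,0,1) at n=26: λ_k = cos(kπ/27); max |λ| at k=1 ⇒ ρ_J = cos(π/27) ≈ 0.9932384.
√(1 − cos²(π/27)) = sin(π/27) ≈ 0.1160929.
ω* = 2 / (1 + 0.1160929) = 2 / 1.1160929 ≈ 1.7919655.
ρ(B_{ω*}) = ω*−1 = 0.7919655
ρ_SOR^m ≤ 10^(−3) ⇔ m ≥ 3·ln10/(−ln 0.7919655) = 6.90776/0.233237 = 29.617; m = ⌈29.617⌉ = 30.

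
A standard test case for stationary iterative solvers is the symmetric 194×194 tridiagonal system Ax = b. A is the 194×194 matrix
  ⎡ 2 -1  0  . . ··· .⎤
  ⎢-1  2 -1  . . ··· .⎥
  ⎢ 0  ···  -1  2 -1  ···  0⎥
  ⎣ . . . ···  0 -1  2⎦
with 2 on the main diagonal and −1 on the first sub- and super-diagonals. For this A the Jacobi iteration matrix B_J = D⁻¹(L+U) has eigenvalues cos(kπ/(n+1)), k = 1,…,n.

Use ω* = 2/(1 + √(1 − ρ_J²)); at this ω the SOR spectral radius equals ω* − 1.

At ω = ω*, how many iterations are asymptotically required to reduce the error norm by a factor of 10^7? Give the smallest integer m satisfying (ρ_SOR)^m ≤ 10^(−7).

m = 501

ρ_J = max_k |cos(kπ/195)| = cos(π/195) = 0.9998702
√(1−ρ_J²) simplifies to sin(π/195) = 0.0161100.
So ω* = 2/1.0161100 = 1.9682908 (Young).
ρ_SOR = ω* − 1 ≈ 0.9682908.
7·ln10 = 16.1181; −ln(0.9682908) = 0.0322228; m = ⌈16.1181/0.0322228⌉ = ⌈500.208⌉ = 501.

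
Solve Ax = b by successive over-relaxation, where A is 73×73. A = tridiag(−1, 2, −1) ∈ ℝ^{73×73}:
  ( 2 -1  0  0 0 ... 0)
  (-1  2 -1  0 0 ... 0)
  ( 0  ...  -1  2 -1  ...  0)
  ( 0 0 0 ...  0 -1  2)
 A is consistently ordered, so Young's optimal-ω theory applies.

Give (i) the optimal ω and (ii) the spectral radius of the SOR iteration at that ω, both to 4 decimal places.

ω* = 1.9186, ρ_SOR = 0.9186

With n=73, ρ(Jacobi) = cos(π/74) = 0.9991.
√(1 − cos²(π/74)) = sin(π/74) ≈ 0.04244.
So ω* = 2/1.04244 = 1.9186 (Young).
[ρ_SOR] ω* − 1 = 0.9186.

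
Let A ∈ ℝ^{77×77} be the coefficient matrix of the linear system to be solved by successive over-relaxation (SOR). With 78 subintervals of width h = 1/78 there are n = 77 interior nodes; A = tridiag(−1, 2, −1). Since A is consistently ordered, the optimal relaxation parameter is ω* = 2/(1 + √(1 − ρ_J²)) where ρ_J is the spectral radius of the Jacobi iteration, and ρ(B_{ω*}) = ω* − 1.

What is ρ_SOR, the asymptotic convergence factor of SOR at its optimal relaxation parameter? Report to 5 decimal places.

n=77: λ(B_J) = 1 − λ(A)/2 = cos(kπ/78); k=1 gives ρ_J = 0.99919.
√(1 − cos²(π/78)) = sin(π/78) ≈ 0.040266.
Young: ω* = 2/(1+√(1−ρ_J²)) = 2/(1+0.040266) = 2/1.040266 = 1.92259.
[ρ_SOR] ω* − 1 = 0.92259.

ρ_SOR = 0.92259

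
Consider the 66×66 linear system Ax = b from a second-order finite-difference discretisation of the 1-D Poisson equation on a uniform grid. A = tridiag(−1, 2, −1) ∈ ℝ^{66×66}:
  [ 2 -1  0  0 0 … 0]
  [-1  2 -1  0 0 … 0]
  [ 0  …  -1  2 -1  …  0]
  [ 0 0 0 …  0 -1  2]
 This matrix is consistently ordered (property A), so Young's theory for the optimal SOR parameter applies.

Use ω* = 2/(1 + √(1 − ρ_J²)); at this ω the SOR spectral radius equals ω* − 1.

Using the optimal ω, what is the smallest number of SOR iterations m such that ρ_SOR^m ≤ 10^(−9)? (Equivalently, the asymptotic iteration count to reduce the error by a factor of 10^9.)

ρ_J = max_k |cos(kπ/67)| = cos(π/67) = 0.9989009
root = sin(π/67) = 0.0468723  (since 1−cos² = sin²).
[ω*] 2 ÷ (1 + 0.0468723) = 2 ÷ 1.0468723 = 1.9104527.
Hence ρ(B_{ω*}) = 1.9104527 − 1 = 0.9104527.
For 9 digits: m = 9·ln10 / (−ln 0.9104527) = 20.7233/0.0938133 = 220.899; round up → m = 221.

m = 221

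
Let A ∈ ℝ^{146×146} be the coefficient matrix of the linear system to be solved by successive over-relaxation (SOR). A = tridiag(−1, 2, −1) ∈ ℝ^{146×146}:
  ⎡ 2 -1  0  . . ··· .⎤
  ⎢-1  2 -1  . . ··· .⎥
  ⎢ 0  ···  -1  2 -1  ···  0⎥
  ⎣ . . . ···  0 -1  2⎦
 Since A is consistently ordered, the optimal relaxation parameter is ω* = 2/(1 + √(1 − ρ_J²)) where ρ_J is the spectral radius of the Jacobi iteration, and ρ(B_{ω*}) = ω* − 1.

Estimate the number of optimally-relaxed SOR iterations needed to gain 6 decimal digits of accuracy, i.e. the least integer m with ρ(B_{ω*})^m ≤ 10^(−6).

m = 324

With n=146, ρ(Jacobi) = cos(π/147) = 0.9997716.
√(1−ρ_J²) simplifies to sin(π/147) = 0.0213698.
Then 2/(1+√(1−ρ_J²)) = 2/(1+0.0213698); ω* = 2/1.0213698 = 1.9581546.
ρ_SOR = ω* − 1 = 1.9581546 − 1 = 0.9581546.
ρ_SOR^m ≤ 10^(−6) ⇔ m ≥ 6·ln10/(−ln 0.9581546) = 13.8155/0.0427461 = 323.199; m = ⌈323.199⌉ = 324.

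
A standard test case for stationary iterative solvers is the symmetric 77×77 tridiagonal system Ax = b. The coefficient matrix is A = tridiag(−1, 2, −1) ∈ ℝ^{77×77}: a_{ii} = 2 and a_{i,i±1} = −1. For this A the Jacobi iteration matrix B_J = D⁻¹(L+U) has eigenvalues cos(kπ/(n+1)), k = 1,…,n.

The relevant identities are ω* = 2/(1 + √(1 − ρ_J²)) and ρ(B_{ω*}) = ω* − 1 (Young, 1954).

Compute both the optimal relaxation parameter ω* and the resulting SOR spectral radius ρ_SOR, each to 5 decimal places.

ω* = 1.92259, ρ_SOR = 0.92259

With n=77, ρ(Jacobi) = cos(π/78) = 0.99919.
√(1−ρ_J²) = |sin(π/78)| = 0.040266
ω* = 2/(1 + 0.040266) = 2/1.040266 = 1.92259.
At ω = 1.92259 every |λ(B_ω)| = ω−1, so ρ_SOR = 0.92259.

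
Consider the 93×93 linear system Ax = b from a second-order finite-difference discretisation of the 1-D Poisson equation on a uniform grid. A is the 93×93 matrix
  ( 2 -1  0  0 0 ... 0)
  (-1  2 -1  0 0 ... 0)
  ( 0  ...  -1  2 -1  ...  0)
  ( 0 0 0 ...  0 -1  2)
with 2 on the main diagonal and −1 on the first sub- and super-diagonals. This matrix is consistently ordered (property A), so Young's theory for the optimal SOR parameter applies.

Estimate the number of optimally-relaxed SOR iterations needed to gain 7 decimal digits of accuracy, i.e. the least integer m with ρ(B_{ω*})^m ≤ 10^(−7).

With n=93, ρ(Jacobi) = cos(π/94) = 0.9994416.
√(1 − cos²(π/94)) = sin(π/94) ≈ 0.0334150.
[ω*] 2 ÷ (1 + 0.0334150) = 2 ÷ 1.0334150 = 1.9353309.
At ω = 1.9353309 every |λ(B_ω)| = ω−1, so ρ_SOR = 0.9353309.
(0.9353309)^m ≤ 10^{−7}  ⇒  m·ln(0.9353309) ≤ −7·ln10  ⇒  m ≥ 241.091  ⇒  m = 242

m = 242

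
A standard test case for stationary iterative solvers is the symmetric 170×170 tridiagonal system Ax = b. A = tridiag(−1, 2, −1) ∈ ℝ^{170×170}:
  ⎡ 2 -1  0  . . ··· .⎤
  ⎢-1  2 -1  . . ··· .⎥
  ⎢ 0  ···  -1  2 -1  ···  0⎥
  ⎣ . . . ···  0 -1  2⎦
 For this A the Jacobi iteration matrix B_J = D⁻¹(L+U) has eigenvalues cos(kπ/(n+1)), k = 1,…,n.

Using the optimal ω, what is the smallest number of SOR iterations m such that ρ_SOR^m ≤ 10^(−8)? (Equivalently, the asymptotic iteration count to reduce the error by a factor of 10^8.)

With n=170, ρ(Jacobi) = cos(π/171) = 0.9998312.
1 − cos²(π/171) = sin²(π/171) ⇒ √(1−ρ_J²) = sin(π/171) = 0.0183709.
So ω* = 2/1.0183709 = 1.9639210 (Young).
At ω = 1.9639210 every |λ(B_ω)| = ω−1, so ρ_SOR = 0.9639210.
8·ln10 = 18.4207; −ln(0.9639210) = 0.0367459; m = ⌈18.4207/0.0367459⌉ = ⌈501.299⌉ = 502.

m = 502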